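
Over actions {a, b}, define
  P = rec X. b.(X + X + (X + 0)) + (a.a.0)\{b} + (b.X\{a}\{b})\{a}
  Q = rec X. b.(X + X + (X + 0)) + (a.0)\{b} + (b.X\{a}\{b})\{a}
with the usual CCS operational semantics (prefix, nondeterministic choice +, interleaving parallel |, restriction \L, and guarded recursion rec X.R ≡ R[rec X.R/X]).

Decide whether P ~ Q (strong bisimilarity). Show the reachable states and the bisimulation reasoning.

P's transition system — 5 states:
  p0 = rec X. b.(X + X + (X + 0)) + (a.a.0)\{b} + (b.X\{a}\{b})\{a} → -a-> p1, -b-> p2, -b-> p3
  p1 = (a.0)\{b} → -a-> p4
  p2 = (rec X. b.(X + X + (X + 0)) + (a.a.0)\{b} + (b.X\{a}\{b})\{a}) + (rec X. b.(X + X + (X + 0)) + (a.a.0)\{b} + (b.X\{a}\{b})\{a}) + ((rec X. b.(X + X + (X + 0)) + (a.a.0)\{b} + (b.X\{a}\{b})\{a}) + 0) → -a-> p1, -b-> p2, -b-> p3
  p3 = (rec X. b.(X + X + (X + 0)) + (a.a.0)\{b} + (b.X\{a}\{b})\{a})\{a}\{b}\{a} → stopped
  p4 = 0\{b} → stopped
Q's transition system — 4 states:
  q0 = rec X. b.(X + X + (X + 0)) + (a.0)\{b} + (b.X\{a}\{b})\{a} → -a-> q1, -b-> q2, -b-> q3
  q1 = 0\{b} → stopped
  q2 = (rec X. b.(X + X + (X + 0)) + (a.0)\{b} + (b.X\{a}\{b})\{a}) + (rec X. b.(X + X + (X + 0)) + (a.0)\{b} + (b.X\{a}\{b})\{a}) + ((rec X. b.(X + X + (X + 0)) + (a.0)\{b} + (b.X\{a}\{b})\{a}) + 0) → -a-> q1, -b-> q2, -b-> q3
  q3 = (rec X. b.(X + X + (X + 0)) + (a.0)\{b} + (b.X\{a}\{b})\{a})\{a}\{b}\{a} → stopped
Partition-refinement fixed point:
  B0 = {p0, p2}
  B1 = {p1}
  B2 = {p3, p4, q1, q3}
  B3 = {q0, q2}
p0 ∈ B0, q0 ∈ B3 → different blocks

NO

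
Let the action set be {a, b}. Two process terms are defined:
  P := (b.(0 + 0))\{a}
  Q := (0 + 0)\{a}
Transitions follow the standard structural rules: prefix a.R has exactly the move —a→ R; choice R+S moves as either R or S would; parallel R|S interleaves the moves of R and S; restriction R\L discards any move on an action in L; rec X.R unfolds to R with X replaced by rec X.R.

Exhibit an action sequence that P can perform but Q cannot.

Reachable graph of P (2 states):
  u0 = (b.(0 + 0))\{a} → —b→ u1
  u1 = (0 + 0)\{a} → ∅
Reachable graph of Q (1 states):
  v0 = (0 + 0)\{a} → ∅
Run σ = ⟨b⟩ on P: start {u0}
  after b @ step 1: {u1}
  ✓ P
Run σ = ⟨b⟩ on Q: start {v0}
  after b @ step 1: no successor for Q

b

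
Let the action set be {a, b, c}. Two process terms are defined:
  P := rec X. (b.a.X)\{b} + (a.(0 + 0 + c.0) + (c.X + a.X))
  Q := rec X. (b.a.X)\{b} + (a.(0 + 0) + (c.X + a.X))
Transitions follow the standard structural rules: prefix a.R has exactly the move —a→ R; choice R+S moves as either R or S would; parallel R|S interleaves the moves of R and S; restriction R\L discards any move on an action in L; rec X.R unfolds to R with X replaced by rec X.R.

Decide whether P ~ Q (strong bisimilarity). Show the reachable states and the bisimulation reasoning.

Reachable graph of P (3 states):
  u0 = rec X. (b.a.X)\{b} + (a.(0 + 0 + c.0) + (c.X + a.X)) ⊢ —a→ u0, —a→ u1, —c→ u0
  u1 = 0 + 0 + c.0 ⊢ —c→ u2
  u2 = 0 ⊢ stopped
Reachable graph of Q (2 states):
  v0 = rec X. (b.a.X)\{b} + (a.(0 + 0) + (c.X + a.X)) ⊢ —a→ v0, —a→ v1, —c→ v0
  v1 = 0 + 0 ⊢ stopped
Bisimilarity quotient blocks:
  B0 = {u0}
  B1 = {u1}
  B2 = {u2, v1}
  B3 = {v0}
u0 ∈ B0, v0 ∈ B3 → different blocks

not bisimilar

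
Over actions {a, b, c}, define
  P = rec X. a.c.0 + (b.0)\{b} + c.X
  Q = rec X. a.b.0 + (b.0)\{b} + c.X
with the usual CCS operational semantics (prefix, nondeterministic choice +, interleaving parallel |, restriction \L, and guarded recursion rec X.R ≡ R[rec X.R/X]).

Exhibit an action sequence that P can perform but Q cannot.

ac

LTS(P): 3 reachable states
  u0 = rec X. a.c.0 + (b.0)\{b} + c.X ⊢ —a→ u1, —c→ u0
  u1 = c.0 ⊢ —c→ u2
  u2 = 0 ⊢ deadlocked
LTS(Q): 3 reachable states
  v0 = rec X. a.b.0 + (b.0)\{b} + c.X ⊢ —a→ v1, —c→ v0
  v1 = b.0 ⊢ —b→ v2
  v2 = 0 ⊢ deadlocked
Executing ac from P (initial set {u0}):
  after a @ step 1: {u1}
  after c @ step 2: {u2}
  ✓ P
Executing ac from Q (initial set {v0}):
  after a @ step 1: {v1}
  after c @ step 2: ∅  — Q cannot continue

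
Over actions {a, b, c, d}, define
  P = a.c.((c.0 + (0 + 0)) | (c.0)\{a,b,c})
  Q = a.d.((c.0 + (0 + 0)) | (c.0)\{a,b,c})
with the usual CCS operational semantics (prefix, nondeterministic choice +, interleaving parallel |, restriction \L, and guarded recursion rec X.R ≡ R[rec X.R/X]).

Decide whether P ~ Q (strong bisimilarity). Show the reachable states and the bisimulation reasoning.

Reachable graph of P (4 states):
  s0 = a.c.((c.0 + (0 + 0)) | (c.0)\{a,b,c}) ⊢ =a=> s1
  s1 = c.((c.0 + (0 + 0)) | (c.0)\{a,b,c}) ⊢ =c=> s2
  s2 = (c.0 + (0 + 0)) | (c.0)\{a,b,c} ⊢ =c=> s3
  s3 = 0 | (c.0)\{a,b,c} ⊢ deadlocked
Reachable graph of Q (4 states):
  t0 = a.d.((c.0 + (0 + 0)) | (c.0)\{a,b,c}) ⊢ =a=> t1
  t1 = d.((c.0 + (0 + 0)) | (c.0)\{a,b,c}) ⊢ =d=> t2
  t2 = (c.0 + (0 + 0)) | (c.0)\{a,b,c} ⊢ =c=> t3
  t3 = 0 | (c.0)\{a,b,c} ⊢ deadlocked
Coarsest stable partition (strong bisimilarity classes):
  B0 = {s0}
  B1 = {s1}
  B2 = {s2, t2}
  B3 = {s3, t3}
  B4 = {t0}
  B5 = {t1}
s0 ∈ B0, t0 ∈ B4 → different blocks

NO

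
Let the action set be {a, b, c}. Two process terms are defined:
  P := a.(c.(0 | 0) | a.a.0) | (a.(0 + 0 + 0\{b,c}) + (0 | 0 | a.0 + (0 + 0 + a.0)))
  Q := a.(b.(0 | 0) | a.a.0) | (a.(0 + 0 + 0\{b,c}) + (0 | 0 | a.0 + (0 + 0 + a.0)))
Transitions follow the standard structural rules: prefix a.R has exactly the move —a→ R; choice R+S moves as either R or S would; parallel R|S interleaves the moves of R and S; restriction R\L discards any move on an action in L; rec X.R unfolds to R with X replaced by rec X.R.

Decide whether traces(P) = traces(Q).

traces(P) ≠ traces(Q) — witness ⟨ac⟩

P's transition system — 28 states:
  u0 = a.(c.(0 | 0) | a.a.0) | (a.(0 + 0 + 0\{b,c}) + (0 | 0 | a.0 + (0 + 0 + a.0))) → —a→ u1, —a→ u2, —a→ u3, —a→ u4
  u1 = a.(c.(0 | 0) | a.a.0) | (0 + 0 + 0\{b,c}) → —a→ u5
  u2 = a.(c.(0 | 0) | a.a.0) | (0 | 0 | 0) → —a→ u6
  u3 = a.(c.(0 | 0) | a.a.0) | 0 → —a→ u7
  u4 = c.(0 | 0) | a.a.0 | (a.(0 + 0 + 0\{b,c}) + (0 | 0 | a.0 + (0 + 0 + a.0))) → —a→ u5, —a→ u6, —a→ u7, —a→ u8, —c→ u9
  u5 = c.(0 | 0) | a.a.0 | (0 + 0 + 0\{b,c}) → —a→ u10, —c→ u11
  u6 = c.(0 | 0) | a.a.0 | (0 | 0 | 0) → —a→ u12, —c→ u13
  u7 = c.(0 | 0) | a.a.0 | 0 → —a→ u14, —c→ u15
  u8 = c.(0 | 0) | a.0 | (a.(0 + 0 + 0\{b,c}) + (0 | 0 | a.0 + (0 + 0 + a.0))) → —a→ u10, —a→ u12, —a→ u14, —a→ u16, —c→ u17
  u9 = 0 | 0 | a.a.0 | (a.(0 + 0 + 0\{b,c}) + (0 | 0 | a.0 + (0 + 0 + a.0))) → —a→ u11, —a→ u13, —a→ u15, —a→ u17
  u10 = c.(0 | 0) | a.0 | (0 + 0 + 0\{b,c}) → —a→ u18, —c→ u19
  u11 = 0 | 0 | a.a.0 | (0 + 0 + 0\{b,c}) → —a→ u19
  u12 = c.(0 | 0) | a.0 | (0 | 0 | 0) → —a→ u20, —c→ u21
  u13 = 0 | 0 | a.a.0 | (0 | 0 | 0) → —a→ u21
  u14 = c.(0 | 0) | a.0 | 0 → —a→ u22, —c→ u23
  u15 = 0 | 0 | a.a.0 | 0 → —a→ u23
  u16 = c.(0 | 0) | 0 | (a.(0 + 0 + 0\{b,c}) + (0 | 0 | a.0 + (0 + 0 + a.0))) → —a→ u18, —a→ u20, —a→ u22, —c→ u24
  u17 = 0 | 0 | a.0 | (a.(0 + 0 + 0\{b,c}) + (0 | 0 | a.0 + (0 + 0 + a.0))) → —a→ u19, —a→ u21, —a→ u23, —a→ u24
  u18 = c.(0 | 0) | 0 | (0 + 0 + 0\{b,c}) → —c→ u25
  u19 = 0 | 0 | a.0 | (0 + 0 + 0\{b,c}) → —a→ u25
  u20 = c.(0 | 0) | 0 | (0 | 0 | 0) → —c→ u26
  u21 = 0 | 0 | a.0 | (0 | 0 | 0) → —a→ u26
  u22 = c.(0 | 0) | 0 | 0 → —c→ u27
  u23 = 0 | 0 | a.0 | 0 → —a→ u27
  u24 = 0 | 0 | 0 | (a.(0 + 0 + 0\{b,c}) + (0 | 0 | a.0 + (0 + 0 + a.0))) → —a→ u25, —a→ u26, —a→ u27
  u25 = 0 | 0 | 0 | (0 + 0 + 0\{b,c}) → ·
  u26 = 0 | 0 | 0 | (0 | 0 | 0) → ·
  u27 = 0 | 0 | 0 | 0 → ·
Q's transition system — 28 states:
  v0 = a.(b.(0 | 0) | a.a.0) | (a.(0 + 0 + 0\{b,c}) + (0 | 0 | a.0 + (0 + 0 + a.0))) → —a→ v1, —a→ v2, —a→ v3, —a→ v4
  v1 = a.(b.(0 | 0) | a.a.0) | (0 + 0 + 0\{b,c}) → —a→ v5
  v2 = a.(b.(0 | 0) | a.a.0) | (0 | 0 | 0) → —a→ v6
  v3 = a.(b.(0 | 0) | a.a.0) | 0 → —a→ v7
  v4 = b.(0 | 0) | a.a.0 | (a.(0 + 0 + 0\{b,c}) + (0 | 0 | a.0 + (0 + 0 + a.0))) → —a→ v5, —a→ v6, —a→ v7, —a→ v8, —b→ v9
  v5 = b.(0 | 0) | a.a.0 | (0 + 0 + 0\{b,c}) → —a→ v10, —b→ v11
  v6 = b.(0 | 0) | a.a.0 | (0 | 0 | 0) → —a→ v12, —b→ v13
  v7 = b.(0 | 0) | a.a.0 | 0 → —a→ v14, —b→ v15
  v8 = b.(0 | 0) | a.0 | (a.(0 + 0 + 0\{b,c}) + (0 | 0 | a.0 + (0 + 0 + a.0))) → —a→ v10, —a→ v12, —a→ v14, —a→ v16, —b→ v17
  v9 = 0 | 0 | a.a.0 | (a.(0 + 0 + 0\{b,c}) + (0 | 0 | a.0 + (0 + 0 + a.0))) → —a→ v11, —a→ v13, —a→ v15, —a→ v17
  v10 = b.(0 | 0) | a.0 | (0 + 0 + 0\{b,c}) → —a→ v18, —b→ v19
  v11 = 0 | 0 | a.a.0 | (0 + 0 + 0\{b,c}) → —a→ v19
  v12 = b.(0 | 0) | a.0 | (0 | 0 | 0) → —a→ v20, —b→ v21
  v13 = 0 | 0 | a.a.0 | (0 | 0 | 0) → —a→ v21
  v14 = b.(0 | 0) | a.0 | 0 → —a→ v22, —b→ v23
  v15 = 0 | 0 | a.a.0 | 0 → —a→ v23
  v16 = b.(0 | 0) | 0 | (a.(0 + 0 + 0\{b,c}) + (0 | 0 | a.0 + (0 + 0 + a.0))) → —a→ v18, —a→ v20, —a→ v22, —b→ v24
  v17 = 0 | 0 | a.0 | (a.(0 + 0 + 0\{b,c}) + (0 | 0 | a.0 + (0 + 0 + a.0))) → —a→ v19, —a→ v21, —a→ v23, —a→ v24
  v18 = b.(0 | 0) | 0 | (0 + 0 + 0\{b,c}) → —b→ v25
  v19 = 0 | 0 | a.0 | (0 + 0 + 0\{b,c}) → —a→ v25
  v20 = b.(0 | 0) | 0 | (0 | 0 | 0) → —b→ v26
  v21 = 0 | 0 | a.0 | (0 | 0 | 0) → —a→ v26
  v22 = b.(0 | 0) | 0 | 0 → —b→ v27
  v23 = 0 | 0 | a.0 | 0 → —a→ v27
  v24 = 0 | 0 | 0 | (a.(0 + 0 + 0\{b,c}) + (0 | 0 | a.0 + (0 + 0 + a.0))) → —a→ v25, —a→ v26, —a→ v27
  v25 = 0 | 0 | 0 | (0 + 0 + 0\{b,c}) → ·
  v26 = 0 | 0 | 0 | (0 | 0 | 0) → ·
  v27 = 0 | 0 | 0 | 0 → ·
Trace ⟨ac⟩ through P, begin at {u0}:
  after a @ step 1: {u1, u2, u3, u4}
  after c @ step 2: {u9}
  P completes σ.
Trace ⟨ac⟩ through Q, begin at {v0}:
  after a @ step 1: {v1, v2, v3, v4}
  after c @ step 2: ∅ (Q stuck)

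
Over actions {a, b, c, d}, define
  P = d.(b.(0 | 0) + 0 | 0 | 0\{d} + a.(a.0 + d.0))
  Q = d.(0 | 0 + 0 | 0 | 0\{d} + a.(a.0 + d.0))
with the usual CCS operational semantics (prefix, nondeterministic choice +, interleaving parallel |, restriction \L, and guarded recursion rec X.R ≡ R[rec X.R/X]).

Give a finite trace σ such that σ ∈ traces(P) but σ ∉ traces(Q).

P's transition system — 5 states:
  m0 = d.(b.(0 | 0) + 0 | 0 | 0\{d} + a.(a.0 + d.0)) ⊢ =d=> m1
  m1 = b.(0 | 0) + 0 | 0 | 0\{d} + a.(a.0 + d.0) ⊢ =a=> m2, =b=> m3
  m2 = a.0 + d.0 ⊢ =a=> m4, =d=> m4
  m3 = 0 | 0 ⊢ ·
  m4 = 0 ⊢ ·
Q's transition system — 4 states:
  n0 = d.(0 | 0 + 0 | 0 | 0\{d} + a.(a.0 + d.0)) ⊢ =d=> n1
  n1 = 0 | 0 + 0 | 0 | 0\{d} + a.(a.0 + d.0) ⊢ =a=> n2
  n2 = a.0 + d.0 ⊢ =a=> n3, =d=> n3
  n3 = 0 ⊢ ·
Executing db from P (initial set {m0}):
  after d @ step 1: {m1}
  after b @ step 2: {m3}
  — P admits the full trace.
Executing db from Q (initial set {n0}):
  after d @ step 1: {n1}
  after b @ step 2: ∅  — Q cannot continue

db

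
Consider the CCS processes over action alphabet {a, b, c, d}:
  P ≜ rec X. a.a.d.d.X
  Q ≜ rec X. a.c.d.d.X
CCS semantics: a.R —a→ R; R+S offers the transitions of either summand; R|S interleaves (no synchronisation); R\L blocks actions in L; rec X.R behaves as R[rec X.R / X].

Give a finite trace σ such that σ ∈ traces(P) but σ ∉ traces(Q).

aa

P's transition system — 4 states:
  p0 = rec X. a.a.d.d.X | =a=> p1
  p1 = a.d.d.(rec X. a.a.d.d.X) | =a=> p2
  p2 = d.d.(rec X. a.a.d.d.X) | =d=> p3
  p3 = d.(rec X. a.a.d.d.X) | =d=> p0
Q's transition system — 4 states:
  q0 = rec X. a.c.d.d.X | =a=> q1
  q1 = c.d.d.(rec X. a.c.d.d.X) | =c=> q2
  q2 = d.d.(rec X. a.c.d.d.X) | =d=> q3
  q3 = d.(rec X. a.c.d.d.X) | =d=> q0
Run σ = ⟨aa⟩ on P: start {p0}
  after a @ step 1: {p1}
  after a @ step 2: {p2}
  P completes σ.
Run σ = ⟨aa⟩ on Q: start {q0}
  after a @ step 1: {q1}
  after a @ step 2: ∅ (Q stuck)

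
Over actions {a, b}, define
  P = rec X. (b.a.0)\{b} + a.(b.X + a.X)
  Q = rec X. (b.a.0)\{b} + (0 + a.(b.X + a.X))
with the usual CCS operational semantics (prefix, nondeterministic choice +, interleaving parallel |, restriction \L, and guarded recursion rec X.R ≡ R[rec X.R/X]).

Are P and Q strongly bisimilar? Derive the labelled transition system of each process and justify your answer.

P's transition system — 2 states:
  u0 = rec X. (b.a.0)\{b} + a.(b.X + a.X) ⊢ =a=> u1
  u1 = b.(rec X. (b.a.0)\{b} + a.(b.X + a.X)) + a.(rec X. (b.a.0)\{b} + a.(b.X + a.X)) ⊢ =a=> u0, =b=> u0
Q's transition system — 2 states:
  v0 = rec X. (b.a.0)\{b} + (0 + a.(b.X + a.X)) ⊢ =a=> v1
  v1 = b.(rec X. (b.a.0)\{b} + (0 + a.(b.X + a.X))) + a.(rec X. (b.a.0)\{b} + (0 + a.(b.X + a.X))) ⊢ =a=> v0, =b=> v0
Bisimilarity quotient blocks:
  B0 = {u0, v0}
  B1 = {u1, v1}
u0 ∈ B0, v0 ∈ B0 → same block

P ~ Q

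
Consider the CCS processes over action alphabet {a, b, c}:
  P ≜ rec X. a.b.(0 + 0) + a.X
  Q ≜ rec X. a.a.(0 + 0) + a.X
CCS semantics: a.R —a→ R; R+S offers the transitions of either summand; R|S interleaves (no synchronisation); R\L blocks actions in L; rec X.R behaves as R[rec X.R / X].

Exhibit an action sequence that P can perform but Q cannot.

ab

Reachable graph of P (3 states):
  s0 = rec X. a.b.(0 + 0) + a.X :: ··a··> s0, ··a··> s1
  s1 = b.(0 + 0) :: ··b··> s2
  s2 = 0 + 0 :: ∅
Reachable graph of Q (3 states):
  t0 = rec X. a.a.(0 + 0) + a.X :: ··a··> t0, ··a··> t1
  t1 = a.(0 + 0) :: ··a··> t2
  t2 = 0 + 0 :: ∅
Executing ab from P (initial set {s0}):
  after a @ step 1: {s0, s1}
  after b @ step 2: {s2}
  P completes σ.
Executing ab from Q (initial set {t0}):
  after a @ step 1: {t0, t1}
  after b @ step 2: ∅  — Q cannot continue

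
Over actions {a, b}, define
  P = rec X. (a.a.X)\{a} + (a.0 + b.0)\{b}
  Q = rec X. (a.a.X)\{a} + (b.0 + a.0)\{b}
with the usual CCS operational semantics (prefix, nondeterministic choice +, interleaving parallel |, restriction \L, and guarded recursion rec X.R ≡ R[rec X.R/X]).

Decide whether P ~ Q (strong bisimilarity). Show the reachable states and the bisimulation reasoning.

LTS(P): 2 reachable states
  p0 = rec X. (a.a.X)\{a} + (a.0 + b.0)\{b} → —a→ p1
  p1 = 0\{b} → deadlocked
LTS(Q): 2 reachable states
  q0 = rec X. (a.a.X)\{a} + (b.0 + a.0)\{b} → —a→ q1
  q1 = 0\{b} → deadlocked
Partition-refinement fixed point:
  B0 = {p0, q0}
  B1 = {p1, q1}
p0 ∈ B0, q0 ∈ B0 → same block

bisimilar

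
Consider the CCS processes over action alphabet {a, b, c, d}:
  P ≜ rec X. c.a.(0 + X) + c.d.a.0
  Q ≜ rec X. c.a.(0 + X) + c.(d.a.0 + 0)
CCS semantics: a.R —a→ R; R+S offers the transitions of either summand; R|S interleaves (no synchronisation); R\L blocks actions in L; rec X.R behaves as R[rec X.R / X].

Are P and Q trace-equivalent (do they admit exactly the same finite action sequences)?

Reachable graph of P (6 states):
  p0 = rec X. c.a.(0 + X) + c.d.a.0 ⊢ --c--▸ p1, --c--▸ p2
  p1 = a.(0 + (rec X. c.a.(0 + X) + c.d.a.0)) ⊢ --a--▸ p3
  p2 = d.a.0 ⊢ --d--▸ p4
  p3 = 0 + (rec X. c.a.(0 + X) + c.d.a.0) ⊢ --c--▸ p1, --c--▸ p2
  p4 = a.0 ⊢ --a--▸ p5
  p5 = 0 ⊢ (no moves)
Reachable graph of Q (6 states):
  q0 = rec X. c.a.(0 + X) + c.(d.a.0 + 0) ⊢ --c--▸ q1, --c--▸ q2
  q1 = a.(0 + (rec X. c.a.(0 + X) + c.(d.a.0 + 0))) ⊢ --a--▸ q3
  q2 = d.a.0 + 0 ⊢ --d--▸ q4
  q3 = 0 + (rec X. c.a.(0 + X) + c.(d.a.0 + 0)) ⊢ --c--▸ q1, --c--▸ q2
  q4 = a.0 ⊢ --a--▸ q5
  q5 = 0 ⊢ (no moves)
Partition-refinement fixed point:
  B0 = {p0, p3, q0, q3}
  B1 = {p2, q2}
  B2 = {p4, q4}
  B3 = {p5, q5}
  B4 = {p1, q1}
p0 ∈ B0, q0 ∈ B0 → same block
Bisimilar ⇒ trace-equivalent.

YES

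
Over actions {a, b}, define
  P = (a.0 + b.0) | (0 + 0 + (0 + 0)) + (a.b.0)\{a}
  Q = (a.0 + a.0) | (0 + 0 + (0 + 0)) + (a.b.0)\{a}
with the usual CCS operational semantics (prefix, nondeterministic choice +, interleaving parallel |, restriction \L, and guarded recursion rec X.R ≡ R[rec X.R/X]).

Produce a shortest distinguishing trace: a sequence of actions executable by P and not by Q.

b

P's transition system — 2 states:
  m0 = (a.0 + b.0) | (0 + 0 + (0 + 0)) + (a.b.0)\{a} :: -a-> m1, -b-> m1
  m1 = 0 | (0 + 0 + (0 + 0)) :: deadlocked
Q's transition system — 2 states:
  n0 = (a.0 + a.0) | (0 + 0 + (0 + 0)) + (a.b.0)\{a} :: -a-> n1
  n1 = 0 | (0 + 0 + (0 + 0)) :: deadlocked
Executing b from P (initial set {m0}):
  [1] b ⇒ {m1}
  — P admits the full trace.
Executing b from Q (initial set {n0}):
  [1] b ⇒ ∅ (Q stuck)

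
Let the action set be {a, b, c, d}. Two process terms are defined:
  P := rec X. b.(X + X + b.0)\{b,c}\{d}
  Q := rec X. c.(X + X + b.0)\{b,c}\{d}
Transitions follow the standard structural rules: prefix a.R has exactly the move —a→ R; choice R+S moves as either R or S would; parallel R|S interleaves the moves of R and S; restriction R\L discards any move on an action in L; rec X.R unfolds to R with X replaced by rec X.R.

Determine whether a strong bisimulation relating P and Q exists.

not bisimilar

P's transition system — 2 states:
  s0 = rec X. b.(X + X + b.0)\{b,c}\{d} ⊢ —b→ s1
  s1 = ((rec X. b.(X + X + b.0)\{b,c}\{d}) + (rec X. b.(X + X + b.0)\{b,c}\{d}) + b.0)\{b,c}\{d} ⊢ deadlocked
Q's transition system — 2 states:
  t0 = rec X. c.(X + X + b.0)\{b,c}\{d} ⊢ —c→ t1
  t1 = ((rec X. c.(X + X + b.0)\{b,c}\{d}) + (rec X. c.(X + X + b.0)\{b,c}\{d}) + b.0)\{b,c}\{d} ⊢ deadlocked
Coarsest stable partition (strong bisimilarity classes):
  B0 = {s0}
  B1 = {s1, t1}
  B2 = {t0}
s0 ∈ B0, t0 ∈ B2 → different blocks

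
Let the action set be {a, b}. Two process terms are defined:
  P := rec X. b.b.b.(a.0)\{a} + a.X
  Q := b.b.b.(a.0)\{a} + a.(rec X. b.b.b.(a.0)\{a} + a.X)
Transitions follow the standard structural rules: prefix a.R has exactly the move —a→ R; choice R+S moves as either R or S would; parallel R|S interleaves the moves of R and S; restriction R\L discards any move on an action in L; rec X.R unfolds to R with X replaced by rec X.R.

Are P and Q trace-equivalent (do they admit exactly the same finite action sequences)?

P's transition system — 4 states:
  s0 = rec X. b.b.b.(a.0)\{a} + a.X has moves =a=> s0, =b=> s1
  s1 = b.b.(a.0)\{a} has moves =b=> s2
  s2 = b.(a.0)\{a} has moves =b=> s3
  s3 = (a.0)\{a} has moves deadlocked
Q's transition system — 5 states:
  t0 = b.b.b.(a.0)\{a} + a.(rec X. b.b.b.(a.0)\{a} + a.X) has moves =a=> t1, =b=> t2
  t1 = rec X. b.b.b.(a.0)\{a} + a.X has moves =a=> t1, =b=> t2
  t2 = b.b.(a.0)\{a} has moves =b=> t3
  t3 = b.(a.0)\{a} has moves =b=> t4
  t4 = (a.0)\{a} has moves deadlocked
Partition-refinement fixed point:
  B0 = {s0, t0, t1}
  B1 = {s1, t2}
  B2 = {s2, t3}
  B3 = {s3, t4}
s0 ∈ B0, t0 ∈ B0 → same block
Bisimilar ⇒ trace-equivalent.

YES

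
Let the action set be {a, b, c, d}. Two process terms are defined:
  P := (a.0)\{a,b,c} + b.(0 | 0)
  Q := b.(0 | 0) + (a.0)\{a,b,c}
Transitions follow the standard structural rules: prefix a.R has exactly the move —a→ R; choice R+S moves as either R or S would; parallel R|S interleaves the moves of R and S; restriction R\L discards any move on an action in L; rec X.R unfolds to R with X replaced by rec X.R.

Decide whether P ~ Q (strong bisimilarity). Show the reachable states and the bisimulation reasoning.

YES

Reachable graph of P (2 states):
  m0 = (a.0)\{a,b,c} + b.(0 | 0) → --b--▸ m1
  m1 = 0 | 0 → deadlocked
Reachable graph of Q (2 states):
  n0 = b.(0 | 0) + (a.0)\{a,b,c} → --b--▸ n1
  n1 = 0 | 0 → deadlocked
Partition-refinement fixed point:
  B0 = {m0, n0}
  B1 = {m1, n1}
m0 ∈ B0, n0 ∈ B0 → same block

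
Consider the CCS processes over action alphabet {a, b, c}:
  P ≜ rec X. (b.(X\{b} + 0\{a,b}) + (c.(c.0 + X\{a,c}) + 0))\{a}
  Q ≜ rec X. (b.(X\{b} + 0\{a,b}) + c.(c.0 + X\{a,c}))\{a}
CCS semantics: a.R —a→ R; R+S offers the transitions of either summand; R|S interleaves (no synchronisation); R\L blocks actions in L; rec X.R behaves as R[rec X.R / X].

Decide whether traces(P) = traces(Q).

trace-equivalent

P's transition system — 7 states:
  s0 = rec X. (b.(X\{b} + 0\{a,b}) + (c.(c.0 + X\{a,c}) + 0))\{a} → —b→ s1, —c→ s2
  s1 = ((rec X. (b.(X\{b} + 0\{a,b}) + (c.(c.0 + X\{a,c}) + 0))\{a})\{b} + 0\{a,b})\{a} → —c→ s3
  s2 = (c.0 + (rec X. (b.(X\{b} + 0\{a,b}) + (c.(c.0 + X\{a,c}) + 0))\{a})\{a,c})\{a} → —b→ s4, —c→ s5
  s3 = (c.0 + (rec X. (b.(X\{b} + 0\{a,b}) + (c.(c.0 + X\{a,c}) + 0))\{a})\{a,c})\{a}\{b}\{a} → —c→ s6
  s4 = ((rec X. (b.(X\{b} + 0\{a,b}) + (c.(c.0 + X\{a,c}) + 0))\{a})\{b} + 0\{a,b})\{a}\{a,c}\{a} → deadlocked
  s5 = 0\{a} → deadlocked
  s6 = 0\{a}\{b}\{a} → deadlocked
Q's transition system — 7 states:
  t0 = rec X. (b.(X\{b} + 0\{a,b}) + c.(c.0 + X\{a,c}))\{a} → —b→ t1, —c→ t2
  t1 = ((rec X. (b.(X\{b} + 0\{a,b}) + c.(c.0 + X\{a,c}))\{a})\{b} + 0\{a,b})\{a} → —c→ t3
  t2 = (c.0 + (rec X. (b.(X\{b} + 0\{a,b}) + c.(c.0 + X\{a,c}))\{a})\{a,c})\{a} → —b→ t4, —c→ t5
  t3 = (c.0 + (rec X. (b.(X\{b} + 0\{a,b}) + c.(c.0 + X\{a,c}))\{a})\{a,c})\{a}\{b}\{a} → —c→ t6
  t4 = ((rec X. (b.(X\{b} + 0\{a,b}) + c.(c.0 + X\{a,c}))\{a})\{b} + 0\{a,b})\{a}\{a,c}\{a} → deadlocked
  t5 = 0\{a} → deadlocked
  t6 = 0\{a}\{b}\{a} → deadlocked
Bisimilarity quotient blocks:
  B0 = {s0, t0}
  B1 = {s1, t1}
  B2 = {s3, t3}
  B3 = {s4, s5, s6, t4, t5, t6}
  B4 = {s2, t2}
s0 ∈ B0, t0 ∈ B0 → same block
Bisimilar ⇒ trace-equivalent.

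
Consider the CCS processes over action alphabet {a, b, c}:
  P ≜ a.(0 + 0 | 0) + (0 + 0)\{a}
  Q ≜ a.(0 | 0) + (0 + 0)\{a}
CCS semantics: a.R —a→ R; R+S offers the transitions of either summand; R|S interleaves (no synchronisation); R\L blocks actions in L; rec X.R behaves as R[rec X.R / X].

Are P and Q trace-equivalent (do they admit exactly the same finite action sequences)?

YES

LTS(P): 2 reachable states
  m0 = a.(0 + 0 | 0) + (0 + 0)\{a} | —a→ m1
  m1 = 0 + 0 | 0 | stopped
LTS(Q): 2 reachable states
  n0 = a.(0 | 0) + (0 + 0)\{a} | —a→ n1
  n1 = 0 | 0 | stopped
Coarsest stable partition (strong bisimilarity classes):
  B0 = {m0, n0}
  B1 = {m1, n1}
m0 ∈ B0, n0 ∈ B0 → same block
Bisimilar ⇒ trace-equivalent.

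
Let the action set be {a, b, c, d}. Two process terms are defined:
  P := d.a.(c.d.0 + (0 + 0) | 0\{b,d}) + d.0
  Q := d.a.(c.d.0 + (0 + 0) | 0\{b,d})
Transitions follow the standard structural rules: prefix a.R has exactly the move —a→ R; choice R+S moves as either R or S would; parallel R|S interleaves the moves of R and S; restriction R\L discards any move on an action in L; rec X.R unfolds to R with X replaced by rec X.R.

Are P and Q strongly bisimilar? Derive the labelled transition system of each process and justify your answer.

not bisimilar

Reachable graph of P (5 states):
  p0 = d.a.(c.d.0 + (0 + 0) | 0\{b,d}) + d.0 :: --d--▸ p1, --d--▸ p2
  p1 = 0 :: (no moves)
  p2 = a.(c.d.0 + (0 + 0) | 0\{b,d}) :: --a--▸ p3
  p3 = c.d.0 + (0 + 0) | 0\{b,d} :: --c--▸ p4
  p4 = d.0 :: --d--▸ p1
Reachable graph of Q (5 states):
  q0 = d.a.(c.d.0 + (0 + 0) | 0\{b,d}) :: --d--▸ q1
  q1 = a.(c.d.0 + (0 + 0) | 0\{b,d}) :: --a--▸ q2
  q2 = c.d.0 + (0 + 0) | 0\{b,d} :: --c--▸ q3
  q3 = d.0 :: --d--▸ q4
  q4 = 0 :: (no moves)
Bisimilarity quotient blocks:
  B0 = {p0}
  B1 = {p2, q1}
  B2 = {p3, q2}
  B3 = {p4, q3}
  B4 = {p1, q4}
  B5 = {q0}
p0 ∈ B0, q0 ∈ B5 → different blocks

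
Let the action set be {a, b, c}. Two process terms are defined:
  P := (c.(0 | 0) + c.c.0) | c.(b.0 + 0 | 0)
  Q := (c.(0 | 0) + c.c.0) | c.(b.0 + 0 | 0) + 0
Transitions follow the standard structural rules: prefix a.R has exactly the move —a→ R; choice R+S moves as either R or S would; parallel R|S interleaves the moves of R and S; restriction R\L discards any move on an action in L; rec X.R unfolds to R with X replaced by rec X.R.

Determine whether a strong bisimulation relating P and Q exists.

P ~ Q

Reachable graph of P (12 states):
  s0 = (c.(0 | 0) + c.c.0) | c.(b.0 + 0 | 0) has moves --c--▸ s1, --c--▸ s2, --c--▸ s3
  s1 = (c.(0 | 0) + c.c.0) | (b.0 + 0 | 0) has moves --b--▸ s4, --c--▸ s5, --c--▸ s6
  s2 = 0 | 0 | c.(b.0 + 0 | 0) has moves --c--▸ s5
  s3 = c.0 | c.(b.0 + 0 | 0) has moves --c--▸ s6, --c--▸ s7
  s4 = (c.(0 | 0) + c.c.0) | 0 has moves --c--▸ s8, --c--▸ s9
  s5 = 0 | 0 | (b.0 + 0 | 0) has moves --b--▸ s8
  s6 = c.0 | (b.0 + 0 | 0) has moves --b--▸ s9, --c--▸ s10
  s7 = 0 | c.(b.0 + 0 | 0) has moves --c--▸ s10
  s8 = 0 | 0 | 0 has moves ·
  s9 = c.0 | 0 has moves --c--▸ s11
  s10 = 0 | (b.0 + 0 | 0) has moves --b--▸ s11
  s11 = 0 | 0 has moves ·
Reachable graph of Q (12 states):
  t0 = (c.(0 | 0) + c.c.0) | c.(b.0 + 0 | 0) + 0 has moves --c--▸ t1, --c--▸ t2, --c--▸ t3
  t1 = (c.(0 | 0) + c.c.0) | (b.0 + 0 | 0) has moves --b--▸ t4, --c--▸ t5, --c--▸ t6
  t2 = 0 | 0 | c.(b.0 + 0 | 0) has moves --c--▸ t5
  t3 = c.0 | c.(b.0 + 0 | 0) has moves --c--▸ t6, --c--▸ t7
  t4 = (c.(0 | 0) + c.c.0) | 0 has moves --c--▸ t8, --c--▸ t9
  t5 = 0 | 0 | (b.0 + 0 | 0) has moves --b--▸ t8
  t6 = c.0 | (b.0 + 0 | 0) has moves --b--▸ t9, --c--▸ t10
  t7 = 0 | c.(b.0 + 0 | 0) has moves --c--▸ t10
  t8 = 0 | 0 | 0 has moves ·
  t9 = c.0 | 0 has moves --c--▸ t11
  t10 = 0 | (b.0 + 0 | 0) has moves --b--▸ t11
  t11 = 0 | 0 has moves ·
Coarsest stable partition (strong bisimilarity classes):
  B0 = {s0, t0}
  B1 = {s3, t3}
  B2 = {s2, s7, t2, t7}
  B3 = {s10, s5, t10, t5}
  B4 = {s11, s8, t11, t8}
  B5 = {s6, t6}
  B6 = {s9, t9}
  B7 = {s1, t1}
  B8 = {s4, t4}
s0 ∈ B0, t0 ∈ B0 → same block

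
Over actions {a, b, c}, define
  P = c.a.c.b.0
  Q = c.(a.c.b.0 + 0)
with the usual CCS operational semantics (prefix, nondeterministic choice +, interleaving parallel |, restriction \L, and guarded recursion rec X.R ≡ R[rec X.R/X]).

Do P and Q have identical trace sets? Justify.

YES

Reachable graph of P (5 states):
  m0 = c.a.c.b.0 | —c→ m1
  m1 = a.c.b.0 | —a→ m2
  m2 = c.b.0 | —c→ m3
  m3 = b.0 | —b→ m4
  m4 = 0 | (no moves)
Reachable graph of Q (5 states):
  n0 = c.(a.c.b.0 + 0) | —c→ n1
  n1 = a.c.b.0 + 0 | —a→ n2
  n2 = c.b.0 | —c→ n3
  n3 = b.0 | —b→ n4
  n4 = 0 | (no moves)
Bisimilarity quotient blocks:
  B0 = {m0, n0}
  B1 = {m1, n1}
  B2 = {m2, n2}
  B3 = {m3, n3}
  B4 = {m4, n4}
m0 ∈ B0, n0 ∈ B0 → same block
Bisimilar ⇒ trace-equivalent.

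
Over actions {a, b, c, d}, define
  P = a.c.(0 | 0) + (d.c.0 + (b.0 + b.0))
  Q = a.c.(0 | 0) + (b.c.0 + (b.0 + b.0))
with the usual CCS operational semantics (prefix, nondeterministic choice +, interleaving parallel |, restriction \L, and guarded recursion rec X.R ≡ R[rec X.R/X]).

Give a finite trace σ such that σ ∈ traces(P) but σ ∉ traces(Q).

LTS(P): 5 reachable states
  u0 = a.c.(0 | 0) + (d.c.0 + (b.0 + b.0)) has moves --a--▸ u1, --b--▸ u2, --d--▸ u3
  u1 = c.(0 | 0) has moves --c--▸ u4
  u2 = 0 has moves ∅
  u3 = c.0 has moves --c--▸ u2
  u4 = 0 | 0 has moves ∅
LTS(Q): 5 reachable states
  v0 = a.c.(0 | 0) + (b.c.0 + (b.0 + b.0)) has moves --a--▸ v1, --b--▸ v2, --b--▸ v3
  v1 = c.(0 | 0) has moves --c--▸ v4
  v2 = 0 has moves ∅
  v3 = c.0 has moves --c--▸ v2
  v4 = 0 | 0 has moves ∅
Run σ = ⟨d⟩ on P: start {u0}
  [1] d ⇒ {u3}
  ✓ P
Run σ = ⟨d⟩ on Q: start {v0}
  [1] d ⇒ ∅  — Q cannot continue

d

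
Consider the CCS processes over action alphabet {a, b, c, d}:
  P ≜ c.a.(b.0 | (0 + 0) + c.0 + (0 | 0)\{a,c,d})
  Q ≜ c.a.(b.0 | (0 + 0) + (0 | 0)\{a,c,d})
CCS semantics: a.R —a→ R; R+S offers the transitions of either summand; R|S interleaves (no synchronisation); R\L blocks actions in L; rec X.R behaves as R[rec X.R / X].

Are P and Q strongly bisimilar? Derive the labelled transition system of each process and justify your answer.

NO

Reachable graph of P (5 states):
  m0 = c.a.(b.0 | (0 + 0) + c.0 + (0 | 0)\{a,c,d}) :: -c-> m1
  m1 = a.(b.0 | (0 + 0) + c.0 + (0 | 0)\{a,c,d}) :: -a-> m2
  m2 = b.0 | (0 + 0) + c.0 + (0 | 0)\{a,c,d} :: -b-> m3, -c-> m4
  m3 = 0 | (0 + 0) :: ∅
  m4 = 0 :: ∅
Reachable graph of Q (4 states):
  n0 = c.a.(b.0 | (0 + 0) + (0 | 0)\{a,c,d}) :: -c-> n1
  n1 = a.(b.0 | (0 + 0) + (0 | 0)\{a,c,d}) :: -a-> n2
  n2 = b.0 | (0 + 0) + (0 | 0)\{a,c,d} :: -b-> n3
  n3 = 0 | (0 + 0) :: ∅
Coarsest stable partition (strong bisimilarity classes):
  B0 = {m0}
  B1 = {m1}
  B2 = {m2}
  B3 = {m3, m4, n3}
  B4 = {n0}
  B5 = {n1}
  B6 = {n2}
m0 ∈ B0, n0 ∈ B4 → different blocks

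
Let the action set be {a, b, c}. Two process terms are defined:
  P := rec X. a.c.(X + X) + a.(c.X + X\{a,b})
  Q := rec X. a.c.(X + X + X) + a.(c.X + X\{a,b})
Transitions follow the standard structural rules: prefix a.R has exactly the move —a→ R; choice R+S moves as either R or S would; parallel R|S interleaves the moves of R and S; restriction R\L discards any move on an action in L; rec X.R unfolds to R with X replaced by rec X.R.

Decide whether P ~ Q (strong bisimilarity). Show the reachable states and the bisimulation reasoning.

YES

LTS(P): 4 reachable states
  u0 = rec X. a.c.(X + X) + a.(c.X + X\{a,b}) ⊢ --a--▸ u1, --a--▸ u2
  u1 = c.((rec X. a.c.(X + X) + a.(c.X + X\{a,b})) + (rec X. a.c.(X + X) + a.(c.X + X\{a,b}))) ⊢ --c--▸ u3
  u2 = c.(rec X. a.c.(X + X) + a.(c.X + X\{a,b})) + (rec X. a.c.(X + X) + a.(c.X + X\{a,b}))\{a,b} ⊢ --c--▸ u0
  u3 = (rec X. a.c.(X + X) + a.(c.X + X\{a,b})) + (rec X. a.c.(X + X) + a.(c.X + X\{a,b})) ⊢ --a--▸ u1, --a--▸ u2
LTS(Q): 4 reachable states
  v0 = rec X. a.c.(X + X + X) + a.(c.X + X\{a,b}) ⊢ --a--▸ v1, --a--▸ v2
  v1 = c.((rec X. a.c.(X + X + X) + a.(c.X + X\{a,b})) + (rec X. a.c.(X + X + X) + a.(c.X + X\{a,b})) + (rec X. a.c.(X + X + X) + a.(c.X + X\{a,b}))) ⊢ --c--▸ v3
  v2 = c.(rec X. a.c.(X + X + X) + a.(c.X + X\{a,b})) + (rec X. a.c.(X + X + X) + a.(c.X + X\{a,b}))\{a,b} ⊢ --c--▸ v0
  v3 = (rec X. a.c.(X + X + X) + a.(c.X + X\{a,b})) + (rec X. a.c.(X + X + X) + a.(c.X + X\{a,b})) + (rec X. a.c.(X + X + X) + a.(c.X + X\{a,b})) ⊢ --a--▸ v1, --a--▸ v2
Bisimilarity quotient blocks:
  B0 = {u0, u3, v0, v3}
  B1 = {u1, u2, v1, v2}
u0 ∈ B0, v0 ∈ B0 → same block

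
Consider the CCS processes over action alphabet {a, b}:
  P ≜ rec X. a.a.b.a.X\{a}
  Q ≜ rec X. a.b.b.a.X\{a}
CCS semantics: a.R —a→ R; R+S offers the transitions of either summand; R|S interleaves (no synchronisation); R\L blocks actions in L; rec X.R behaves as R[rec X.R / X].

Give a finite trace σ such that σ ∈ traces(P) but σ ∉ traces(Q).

aa

P's transition system — 5 states:
  s0 = rec X. a.a.b.a.X\{a} | =a=> s1
  s1 = a.b.a.(rec X. a.a.b.a.X\{a})\{a} | =a=> s2
  s2 = b.a.(rec X. a.a.b.a.X\{a})\{a} | =b=> s3
  s3 = a.(rec X. a.a.b.a.X\{a})\{a} | =a=> s4
  s4 = (rec X. a.a.b.a.X\{a})\{a} | ∅
Q's transition system — 5 states:
  t0 = rec X. a.b.b.a.X\{a} | =a=> t1
  t1 = b.b.a.(rec X. a.b.b.a.X\{a})\{a} | =b=> t2
  t2 = b.a.(rec X. a.b.b.a.X\{a})\{a} | =b=> t3
  t3 = a.(rec X. a.b.b.a.X\{a})\{a} | =a=> t4
  t4 = (rec X. a.b.b.a.X\{a})\{a} | ∅
Run σ = ⟨aa⟩ on P: start {s0}
  [1] a ⇒ {s1}
  [2] a ⇒ {s2}
  ✓ P
Run σ = ⟨aa⟩ on Q: start {t0}
  [1] a ⇒ {t1}
  [2] a ⇒ ∅  — Q cannot continue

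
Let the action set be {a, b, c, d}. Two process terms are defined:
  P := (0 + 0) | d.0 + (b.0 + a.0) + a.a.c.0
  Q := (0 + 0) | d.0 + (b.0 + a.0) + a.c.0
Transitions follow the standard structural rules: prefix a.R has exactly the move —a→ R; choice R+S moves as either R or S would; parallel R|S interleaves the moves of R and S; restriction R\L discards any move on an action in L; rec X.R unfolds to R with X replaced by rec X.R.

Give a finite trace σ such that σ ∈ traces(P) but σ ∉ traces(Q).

P's transition system — 5 states:
  m0 = (0 + 0) | d.0 + (b.0 + a.0) + a.a.c.0 has moves =a=> m1, =a=> m2, =b=> m1, =d=> m3
  m1 = 0 has moves ∅
  m2 = a.c.0 has moves =a=> m4
  m3 = (0 + 0) | 0 has moves ∅
  m4 = c.0 has moves =c=> m1
Q's transition system — 4 states:
  n0 = (0 + 0) | d.0 + (b.0 + a.0) + a.c.0 has moves =a=> n1, =a=> n2, =b=> n1, =d=> n3
  n1 = 0 has moves ∅
  n2 = c.0 has moves =c=> n1
  n3 = (0 + 0) | 0 has moves ∅
Run σ = ⟨aa⟩ on P: start {m0}
  [1] a ⇒ {m1, m2}
  [2] a ⇒ {m4}
  — P admits the full trace.
Run σ = ⟨aa⟩ on Q: start {n0}
  [1] a ⇒ {n1, n2}
  [2] a ⇒ no successor for Q

aa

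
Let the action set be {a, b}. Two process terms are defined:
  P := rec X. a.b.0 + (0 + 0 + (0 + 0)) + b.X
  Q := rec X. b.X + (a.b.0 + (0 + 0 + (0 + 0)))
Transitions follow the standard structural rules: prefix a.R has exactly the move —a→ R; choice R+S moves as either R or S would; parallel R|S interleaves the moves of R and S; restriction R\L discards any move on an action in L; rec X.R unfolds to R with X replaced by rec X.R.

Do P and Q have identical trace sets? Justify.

LTS(P): 3 reachable states
  s0 = rec X. a.b.0 + (0 + 0 + (0 + 0)) + b.X has moves ··a··> s1, ··b··> s0
  s1 = b.0 has moves ··b··> s2
  s2 = 0 has moves ·
LTS(Q): 3 reachable states
  t0 = rec X. b.X + (a.b.0 + (0 + 0 + (0 + 0))) has moves ··a··> t1, ··b··> t0
  t1 = b.0 has moves ··b··> t2
  t2 = 0 has moves ·
Partition-refinement fixed point:
  B0 = {s0, t0}
  B1 = {s1, t1}
  B2 = {s2, t2}
s0 ∈ B0, t0 ∈ B0 → same block
Bisimilar ⇒ trace-equivalent.

traces(P) = traces(Q)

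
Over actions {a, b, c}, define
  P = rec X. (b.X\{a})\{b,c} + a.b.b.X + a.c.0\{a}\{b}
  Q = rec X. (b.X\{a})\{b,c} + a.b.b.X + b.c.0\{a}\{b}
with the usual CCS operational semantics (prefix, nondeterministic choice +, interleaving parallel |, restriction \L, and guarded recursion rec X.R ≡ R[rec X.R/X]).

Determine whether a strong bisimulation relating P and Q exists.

NO

LTS(P): 5 reachable states
  m0 = rec X. (b.X\{a})\{b,c} + a.b.b.X + a.c.0\{a}\{b} ⊢ =a=> m1, =a=> m2
  m1 = b.b.(rec X. (b.X\{a})\{b,c} + a.b.b.X + a.c.0\{a}\{b}) ⊢ =b=> m3
  m2 = c.0\{a}\{b} ⊢ =c=> m4
  m3 = b.(rec X. (b.X\{a})\{b,c} + a.b.b.X + a.c.0\{a}\{b}) ⊢ =b=> m0
  m4 = 0\{a}\{b} ⊢ ·
LTS(Q): 5 reachable states
  n0 = rec X. (b.X\{a})\{b,c} + a.b.b.X + b.c.0\{a}\{b} ⊢ =a=> n1, =b=> n2
  n1 = b.b.(rec X. (b.X\{a})\{b,c} + a.b.b.X + b.c.0\{a}\{b}) ⊢ =b=> n3
  n2 = c.0\{a}\{b} ⊢ =c=> n4
  n3 = b.(rec X. (b.X\{a})\{b,c} + a.b.b.X + b.c.0\{a}\{b}) ⊢ =b=> n0
  n4 = 0\{a}\{b} ⊢ ·
Partition-refinement fixed point:
  B0 = {m0}
  B1 = {m1}
  B2 = {m3}
  B3 = {m2, n2}
  B4 = {m4, n4}
  B5 = {n0}
  B6 = {n1}
  B7 = {n3}
m0 ∈ B0, n0 ∈ B5 → different blocks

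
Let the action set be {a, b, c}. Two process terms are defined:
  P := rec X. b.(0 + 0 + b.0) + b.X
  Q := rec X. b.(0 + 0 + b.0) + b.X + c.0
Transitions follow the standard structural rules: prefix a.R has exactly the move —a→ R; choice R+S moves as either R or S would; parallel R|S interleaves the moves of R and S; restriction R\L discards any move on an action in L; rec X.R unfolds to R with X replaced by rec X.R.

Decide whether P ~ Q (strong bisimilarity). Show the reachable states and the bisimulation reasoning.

NO

P's transition system — 3 states:
  u0 = rec X. b.(0 + 0 + b.0) + b.X :: ··b··> u0, ··b··> u1
  u1 = 0 + 0 + b.0 :: ··b··> u2
  u2 = 0 :: ·
Q's transition system — 3 states:
  v0 = rec X. b.(0 + 0 + b.0) + b.X + c.0 :: ··b··> v0, ··b··> v1, ··c··> v2
  v1 = 0 + 0 + b.0 :: ··b··> v2
  v2 = 0 :: ·
Coarsest stable partition (strong bisimilarity classes):
  B0 = {u0}
  B1 = {u1, v1}
  B2 = {u2, v2}
  B3 = {v0}
u0 ∈ B0, v0 ∈ B3 → different blocks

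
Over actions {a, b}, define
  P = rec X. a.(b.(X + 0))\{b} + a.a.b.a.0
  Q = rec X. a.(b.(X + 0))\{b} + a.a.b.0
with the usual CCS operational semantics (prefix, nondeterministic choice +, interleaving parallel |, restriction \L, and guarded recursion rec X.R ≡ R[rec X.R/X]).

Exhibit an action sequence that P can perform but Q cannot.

Reachable graph of P (6 states):
  m0 = rec X. a.(b.(X + 0))\{b} + a.a.b.a.0 | =a=> m1, =a=> m2
  m1 = (b.((rec X. a.(b.(X + 0))\{b} + a.a.b.a.0) + 0))\{b} | ∅
  m2 = a.b.a.0 | =a=> m3
  m3 = b.a.0 | =b=> m4
  m4 = a.0 | =a=> m5
  m5 = 0 | ∅
Reachable graph of Q (5 states):
  n0 = rec X. a.(b.(X + 0))\{b} + a.a.b.0 | =a=> n1, =a=> n2
  n1 = (b.((rec X. a.(b.(X + 0))\{b} + a.a.b.0) + 0))\{b} | ∅
  n2 = a.b.0 | =a=> n3
  n3 = b.0 | =b=> n4
  n4 = 0 | ∅
Trace ⟨aaba⟩ through P, begin at {m0}:
  [1] a ⇒ {m1, m2}
  [2] a ⇒ {m3}
  [3] b ⇒ {m4}
  [4] a ⇒ {m5}
  P completes σ.
Trace ⟨aaba⟩ through Q, begin at {n0}:
  [1] a ⇒ {n1, n2}
  [2] a ⇒ {n3}
  [3] b ⇒ {n4}
  [4] a ⇒ ∅ (Q stuck)

aaba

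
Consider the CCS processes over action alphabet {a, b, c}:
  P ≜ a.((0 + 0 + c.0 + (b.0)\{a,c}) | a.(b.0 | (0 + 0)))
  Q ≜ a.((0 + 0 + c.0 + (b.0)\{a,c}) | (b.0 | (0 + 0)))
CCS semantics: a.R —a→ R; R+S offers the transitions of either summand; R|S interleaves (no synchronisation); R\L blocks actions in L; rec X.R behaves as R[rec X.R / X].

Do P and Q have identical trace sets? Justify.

P's transition system — 10 states:
  u0 = a.((0 + 0 + c.0 + (b.0)\{a,c}) | a.(b.0 | (0 + 0))) → --a--▸ u1
  u1 = (0 + 0 + c.0 + (b.0)\{a,c}) | a.(b.0 | (0 + 0)) → --a--▸ u2, --b--▸ u3, --c--▸ u4
  u2 = (0 + 0 + c.0 + (b.0)\{a,c}) | (b.0 | (0 + 0)) → --b--▸ u5, --b--▸ u6, --c--▸ u7
  u3 = 0\{a,c} | a.(b.0 | (0 + 0)) → --a--▸ u6
  u4 = 0 | a.(b.0 | (0 + 0)) → --a--▸ u7
  u5 = (0 + 0 + c.0 + (b.0)\{a,c}) | (0 | (0 + 0)) → --b--▸ u8, --c--▸ u9
  u6 = 0\{a,c} | (b.0 | (0 + 0)) → --b--▸ u8
  u7 = 0 | (b.0 | (0 + 0)) → --b--▸ u9
  u8 = 0\{a,c} | (0 | (0 + 0)) → deadlocked
  u9 = 0 | (0 | (0 + 0)) → deadlocked
Q's transition system — 7 states:
  v0 = a.((0 + 0 + c.0 + (b.0)\{a,c}) | (b.0 | (0 + 0))) → --a--▸ v1
  v1 = (0 + 0 + c.0 + (b.0)\{a,c}) | (b.0 | (0 + 0)) → --b--▸ v2, --b--▸ v3, --c--▸ v4
  v2 = (0 + 0 + c.0 + (b.0)\{a,c}) | (0 | (0 + 0)) → --b--▸ v5, --c--▸ v6
  v3 = 0\{a,c} | (b.0 | (0 + 0)) → --b--▸ v5
  v4 = 0 | (b.0 | (0 + 0)) → --b--▸ v6
  v5 = 0\{a,c} | (0 | (0 + 0)) → deadlocked
  v6 = 0 | (0 | (0 + 0)) → deadlocked
Executing aa from P (initial set {u0}):
  step 1 (a): {u1}
  step 2 (a): {u2}
  ✓ P
Executing aa from Q (initial set {v0}):
  step 1 (a): {v1}
  step 2 (a): no successor for Q

trace-distinct — witness ⟨aa⟩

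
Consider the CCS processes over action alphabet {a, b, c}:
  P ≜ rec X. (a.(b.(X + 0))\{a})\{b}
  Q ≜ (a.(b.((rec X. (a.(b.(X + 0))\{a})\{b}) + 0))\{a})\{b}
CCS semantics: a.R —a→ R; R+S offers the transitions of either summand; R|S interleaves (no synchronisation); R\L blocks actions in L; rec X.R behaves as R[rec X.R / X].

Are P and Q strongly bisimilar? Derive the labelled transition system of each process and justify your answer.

bisimilar

LTS(P): 2 reachable states
  m0 = rec X. (a.(b.(X + 0))\{a})\{b} | --a--▸ m1
  m1 = (b.((rec X. (a.(b.(X + 0))\{a})\{b}) + 0))\{a}\{b} | ∅
LTS(Q): 2 reachable states
  n0 = (a.(b.((rec X. (a.(b.(X + 0))\{a})\{b}) + 0))\{a})\{b} | --a--▸ n1
  n1 = (b.((rec X. (a.(b.(X + 0))\{a})\{b}) + 0))\{a}\{b} | ∅
Bisimilarity quotient blocks:
  B0 = {m0, n0}
  B1 = {m1, n1}
m0 ∈ B0, n0 ∈ B0 → same block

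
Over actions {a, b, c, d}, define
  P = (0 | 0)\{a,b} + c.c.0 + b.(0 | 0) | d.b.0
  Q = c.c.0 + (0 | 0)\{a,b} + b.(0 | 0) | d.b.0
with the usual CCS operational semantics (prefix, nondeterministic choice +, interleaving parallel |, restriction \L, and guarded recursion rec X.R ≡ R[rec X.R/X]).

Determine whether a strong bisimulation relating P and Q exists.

Reachable graph of P (8 states):
  s0 = (0 | 0)\{a,b} + c.c.0 + b.(0 | 0) | d.b.0 → —b→ s1, —c→ s2, —d→ s3
  s1 = 0 | 0 | d.b.0 → —d→ s4
  s2 = c.0 → —c→ s5
  s3 = b.(0 | 0) | b.0 → —b→ s4, —b→ s6
  s4 = 0 | 0 | b.0 → —b→ s7
  s5 = 0 → ·
  s6 = b.(0 | 0) | 0 → —b→ s7
  s7 = 0 | 0 | 0 → ·
Reachable graph of Q (8 states):
  t0 = c.c.0 + (0 | 0)\{a,b} + b.(0 | 0) | d.b.0 → —b→ t1, —c→ t2, —d→ t3
  t1 = 0 | 0 | d.b.0 → —d→ t4
  t2 = c.0 → —c→ t5
  t3 = b.(0 | 0) | b.0 → —b→ t4, —b→ t6
  t4 = 0 | 0 | b.0 → —b→ t7
  t5 = 0 → ·
  t6 = b.(0 | 0) | 0 → —b→ t7
  t7 = 0 | 0 | 0 → ·
Coarsest stable partition (strong bisimilarity classes):
  B0 = {s0, t0}
  B1 = {s1, t1}
  B2 = {s4, s6, t4, t6}
  B3 = {s5, s7, t5, t7}
  B4 = {s2, t2}
  B5 = {s3, t3}
s0 ∈ B0, t0 ∈ B0 → same block

bisimilar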